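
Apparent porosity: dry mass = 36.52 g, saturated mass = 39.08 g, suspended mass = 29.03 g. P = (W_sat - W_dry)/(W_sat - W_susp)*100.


P = (39.08 - 36.52) / (39.08 - 29.03) * 100 = 2.56 / 10.05 * 100 = 25.5%

25.5


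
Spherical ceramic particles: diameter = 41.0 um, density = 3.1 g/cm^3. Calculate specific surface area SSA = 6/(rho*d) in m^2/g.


SSA = 6 / (3.1 * 41.0) = 0.047 m^2/g

0.047


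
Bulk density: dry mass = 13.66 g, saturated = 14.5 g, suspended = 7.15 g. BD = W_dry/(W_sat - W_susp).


BD = 13.66 / (14.5 - 7.15) = 13.66 / 7.35 = 1.859 g/cm^3

1.859


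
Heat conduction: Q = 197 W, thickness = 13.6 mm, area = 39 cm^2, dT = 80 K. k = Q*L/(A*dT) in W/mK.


k = 197*13.6/1000/(39/10000*80) = 8.59 W/mK

8.59


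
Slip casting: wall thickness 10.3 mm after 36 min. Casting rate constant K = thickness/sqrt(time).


K = 10.3 / sqrt(36) = 10.3 / 6.0 = 1.717 mm/min^0.5

1.717


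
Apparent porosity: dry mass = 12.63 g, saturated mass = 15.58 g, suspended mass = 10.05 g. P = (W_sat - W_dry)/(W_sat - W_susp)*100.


P = (15.58 - 12.63) / (15.58 - 10.05) * 100 = 2.95 / 5.53 * 100 = 53.3%

53.3


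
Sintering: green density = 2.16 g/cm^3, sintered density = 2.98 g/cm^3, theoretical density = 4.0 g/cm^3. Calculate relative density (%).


Relative = 2.98 / 4.0 * 100 = 74.5%

74.5


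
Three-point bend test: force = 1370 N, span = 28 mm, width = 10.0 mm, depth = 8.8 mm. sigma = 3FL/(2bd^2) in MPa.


sigma = 3*1370*28/(2*10.0*8.8^2) = 74.3 MPa

74.3


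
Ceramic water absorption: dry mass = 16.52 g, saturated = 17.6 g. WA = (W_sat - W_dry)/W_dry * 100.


WA = (17.6 - 16.52) / 16.52 * 100 = 6.54%

6.54


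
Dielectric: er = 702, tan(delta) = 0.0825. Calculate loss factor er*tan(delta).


Loss = 702 * 0.0825 = 57.915

57.915


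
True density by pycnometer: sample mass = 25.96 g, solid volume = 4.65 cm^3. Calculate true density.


TD = 25.96 / 4.65 = 5.583 g/cm^3

5.583


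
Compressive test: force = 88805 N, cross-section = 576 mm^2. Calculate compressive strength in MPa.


CS = 88805 / 576 = 154.2 MPa

154.2


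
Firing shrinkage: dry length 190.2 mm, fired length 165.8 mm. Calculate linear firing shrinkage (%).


FS = (190.2 - 165.8) / 190.2 * 100 = 12.83%

12.83


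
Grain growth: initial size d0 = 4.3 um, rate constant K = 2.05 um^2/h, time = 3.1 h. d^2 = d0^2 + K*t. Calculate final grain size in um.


d^2 = 4.3^2 + 2.05*3.1 = 24.845
d = sqrt(24.845) = 4.98 um

4.98


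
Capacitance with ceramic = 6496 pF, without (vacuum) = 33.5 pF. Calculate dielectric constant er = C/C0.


er = 6496 / 33.5 = 193.91

193.91


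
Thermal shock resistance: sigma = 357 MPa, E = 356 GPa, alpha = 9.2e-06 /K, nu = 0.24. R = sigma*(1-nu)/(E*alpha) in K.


R = 357*(1-0.24)/(356*1000*9.2e-06) = 83 K

83


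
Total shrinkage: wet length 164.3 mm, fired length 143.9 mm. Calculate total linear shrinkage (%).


TS = (164.3 - 143.9) / 164.3 * 100 = 12.42%

12.42


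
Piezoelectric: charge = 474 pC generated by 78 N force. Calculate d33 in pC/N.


d33 = 474 / 78 = 6.1 pC/N

6.1


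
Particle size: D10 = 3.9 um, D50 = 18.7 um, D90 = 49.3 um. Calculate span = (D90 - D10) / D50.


Span = (49.3 - 3.9) / 18.7 = 45.4 / 18.7 = 2.428

2.428


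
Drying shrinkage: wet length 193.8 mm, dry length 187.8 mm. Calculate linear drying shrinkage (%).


DS = (193.8 - 187.8) / 193.8 * 100 = 3.1%

3.1


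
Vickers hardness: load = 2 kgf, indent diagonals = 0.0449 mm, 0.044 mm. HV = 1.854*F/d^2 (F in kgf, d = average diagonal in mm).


d_avg = (0.0449+0.044)/2 = 0.04445 mm
HV = 1.854*2/0.04445^2 = 1877

1877


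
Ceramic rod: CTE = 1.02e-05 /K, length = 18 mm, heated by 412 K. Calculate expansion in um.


dL = 1.02e-05 * 18 * 412 * 1000 = 75.643 um

75.643


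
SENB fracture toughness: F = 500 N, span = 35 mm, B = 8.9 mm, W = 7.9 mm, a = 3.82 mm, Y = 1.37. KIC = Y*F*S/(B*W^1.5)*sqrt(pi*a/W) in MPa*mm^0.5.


KIC = 1.37*500*35/(8.9*7.9^1.5)*sqrt(pi*3.82/7.9) = 149.53

149.53


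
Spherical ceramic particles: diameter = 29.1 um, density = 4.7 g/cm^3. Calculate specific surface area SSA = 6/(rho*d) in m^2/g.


SSA = 6 / (4.7 * 29.1) = 0.044 m^2/g

0.044


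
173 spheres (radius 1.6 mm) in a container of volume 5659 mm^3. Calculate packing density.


V_sphere = 4/3*pi*1.6^3 = 17.1573 mm^3
Total V = 173*17.1573 = 2968.2129 mm^3
PD = 2968.2129 / 5659 = 0.525

0.525


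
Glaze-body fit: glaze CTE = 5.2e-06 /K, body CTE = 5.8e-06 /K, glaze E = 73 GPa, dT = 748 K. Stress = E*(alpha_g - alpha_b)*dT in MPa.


Stress = 73*1000*(5.2e-06 - 5.8e-06)*748 = -32.8 MPa

-32.8


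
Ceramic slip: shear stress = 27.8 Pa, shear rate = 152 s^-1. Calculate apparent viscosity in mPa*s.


eta = tau/gamma * 1000 = 27.8/152 * 1000 = 182.9 mPa*s

182.9


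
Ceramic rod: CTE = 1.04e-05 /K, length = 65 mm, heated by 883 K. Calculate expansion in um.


dL = 1.04e-05 * 65 * 883 * 1000 = 596.908 um

596.908


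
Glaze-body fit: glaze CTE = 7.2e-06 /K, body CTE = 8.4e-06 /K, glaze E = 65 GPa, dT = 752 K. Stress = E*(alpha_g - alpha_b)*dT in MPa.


Stress = 65*1000*(7.2e-06 - 8.4e-06)*752 = -58.7 MPa

-58.7


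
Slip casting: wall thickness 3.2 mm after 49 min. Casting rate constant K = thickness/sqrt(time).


K = 3.2 / sqrt(49) = 3.2 / 7.0 = 0.457 mm/min^0.5

0.457


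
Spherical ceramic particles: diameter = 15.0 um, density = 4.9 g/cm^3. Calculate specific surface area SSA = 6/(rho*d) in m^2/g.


SSA = 6 / (4.9 * 15.0) = 0.082 m^2/g

0.082


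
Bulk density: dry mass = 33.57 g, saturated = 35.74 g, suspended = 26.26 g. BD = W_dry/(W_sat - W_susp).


BD = 33.57 / (35.74 - 26.26) = 33.57 / 9.48 = 3.541 g/cm^3

3.541


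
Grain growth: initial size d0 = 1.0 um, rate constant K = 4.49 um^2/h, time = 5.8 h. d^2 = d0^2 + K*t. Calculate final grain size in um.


d^2 = 1.0^2 + 4.49*5.8 = 27.042
d = sqrt(27.042) = 5.2 um

5.2


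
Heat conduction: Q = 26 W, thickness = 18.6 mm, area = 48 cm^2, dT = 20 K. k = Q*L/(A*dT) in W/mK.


k = 26*18.6/1000/(48/10000*20) = 5.04 W/mK

5.04


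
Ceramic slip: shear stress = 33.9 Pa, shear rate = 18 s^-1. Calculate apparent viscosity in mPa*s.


eta = tau/gamma * 1000 = 33.9/18 * 1000 = 1883.3 mPa*s

1883.3


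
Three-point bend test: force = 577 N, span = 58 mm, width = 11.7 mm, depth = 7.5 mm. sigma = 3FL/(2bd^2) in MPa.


sigma = 3*577*58/(2*11.7*7.5^2) = 76.3 MPa

76.3


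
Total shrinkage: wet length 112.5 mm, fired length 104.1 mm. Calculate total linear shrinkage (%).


TS = (112.5 - 104.1) / 112.5 * 100 = 7.47%

7.47


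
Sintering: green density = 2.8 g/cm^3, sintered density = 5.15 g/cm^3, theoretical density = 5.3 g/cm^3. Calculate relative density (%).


Relative = 5.15 / 5.3 * 100 = 97.2%

97.2


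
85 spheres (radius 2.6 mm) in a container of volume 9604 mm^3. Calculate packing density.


V_sphere = 4/3*pi*2.6^3 = 73.6222 mm^3
Total V = 85*73.6222 = 6257.887 mm^3
PD = 6257.887 / 9604 = 0.652

0.652


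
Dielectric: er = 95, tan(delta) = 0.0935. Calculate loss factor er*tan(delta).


Loss = 95 * 0.0935 = 8.883

8.883


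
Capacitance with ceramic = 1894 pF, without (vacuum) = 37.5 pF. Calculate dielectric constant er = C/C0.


er = 1894 / 37.5 = 50.51

50.51


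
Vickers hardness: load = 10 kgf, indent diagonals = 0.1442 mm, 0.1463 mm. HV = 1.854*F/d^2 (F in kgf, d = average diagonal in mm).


d_avg = (0.1442+0.1463)/2 = 0.14525 mm
HV = 1.854*10/0.14525^2 = 879

879


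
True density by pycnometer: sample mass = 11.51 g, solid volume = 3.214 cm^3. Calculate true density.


TD = 11.51 / 3.214 = 3.581 g/cm^3

3.581


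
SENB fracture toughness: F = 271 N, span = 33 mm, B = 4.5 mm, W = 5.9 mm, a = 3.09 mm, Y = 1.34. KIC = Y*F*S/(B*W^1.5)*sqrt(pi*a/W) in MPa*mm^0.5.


KIC = 1.34*271*33/(4.5*5.9^1.5)*sqrt(pi*3.09/5.9) = 238.36

238.36


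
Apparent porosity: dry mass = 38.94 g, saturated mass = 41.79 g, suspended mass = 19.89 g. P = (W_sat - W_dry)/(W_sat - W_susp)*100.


P = (41.79 - 38.94) / (41.79 - 19.89) * 100 = 2.85 / 21.9 * 100 = 13.0%

13.0


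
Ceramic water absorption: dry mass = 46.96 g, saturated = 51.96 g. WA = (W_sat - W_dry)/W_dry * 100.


WA = (51.96 - 46.96) / 46.96 * 100 = 10.65%

10.65


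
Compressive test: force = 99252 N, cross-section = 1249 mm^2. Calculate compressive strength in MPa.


CS = 99252 / 1249 = 79.5 MPa

79.5


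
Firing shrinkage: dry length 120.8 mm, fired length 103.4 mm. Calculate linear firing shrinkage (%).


FS = (120.8 - 103.4) / 120.8 * 100 = 14.4%

14.4


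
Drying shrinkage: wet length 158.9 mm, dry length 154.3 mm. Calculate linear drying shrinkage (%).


DS = (158.9 - 154.3) / 158.9 * 100 = 2.89%

2.89


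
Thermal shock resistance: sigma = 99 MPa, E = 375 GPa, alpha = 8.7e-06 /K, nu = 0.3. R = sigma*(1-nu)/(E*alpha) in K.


R = 99*(1-0.3)/(375*1000*8.7e-06) = 21 K

21


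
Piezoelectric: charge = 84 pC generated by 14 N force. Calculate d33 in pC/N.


d33 = 84 / 14 = 6.0 pC/N

6.0


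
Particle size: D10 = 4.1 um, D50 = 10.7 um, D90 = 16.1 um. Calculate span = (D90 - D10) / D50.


Span = (16.1 - 4.1) / 10.7 = 12.0 / 10.7 = 1.121

1.121


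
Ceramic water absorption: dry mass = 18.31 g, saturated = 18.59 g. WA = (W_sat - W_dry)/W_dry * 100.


WA = (18.59 - 18.31) / 18.31 * 100 = 1.53%

1.53


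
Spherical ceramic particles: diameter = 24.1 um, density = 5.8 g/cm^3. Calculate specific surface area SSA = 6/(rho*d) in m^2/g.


SSA = 6 / (5.8 * 24.1) = 0.043 m^2/g

0.043


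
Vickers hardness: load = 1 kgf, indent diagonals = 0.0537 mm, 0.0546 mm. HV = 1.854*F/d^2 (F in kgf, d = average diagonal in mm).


d_avg = (0.0537+0.0546)/2 = 0.05415 mm
HV = 1.854*1/0.05415^2 = 632

632


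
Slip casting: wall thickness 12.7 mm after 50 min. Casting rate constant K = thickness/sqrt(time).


K = 12.7 / sqrt(50) = 12.7 / 7.0711 = 1.796 mm/min^0.5

1.796


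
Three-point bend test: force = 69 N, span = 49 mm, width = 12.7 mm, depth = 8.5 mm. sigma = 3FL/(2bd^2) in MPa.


sigma = 3*69*49/(2*12.7*8.5^2) = 5.5 MPa

5.5


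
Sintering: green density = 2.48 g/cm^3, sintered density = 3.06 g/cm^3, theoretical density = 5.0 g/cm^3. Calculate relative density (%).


Relative = 3.06 / 5.0 * 100 = 61.2%

61.2


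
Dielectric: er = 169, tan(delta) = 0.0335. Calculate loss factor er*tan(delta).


Loss = 169 * 0.0335 = 5.662

5.662


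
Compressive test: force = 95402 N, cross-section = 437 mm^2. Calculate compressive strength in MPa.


CS = 95402 / 437 = 218.3 MPa

218.3


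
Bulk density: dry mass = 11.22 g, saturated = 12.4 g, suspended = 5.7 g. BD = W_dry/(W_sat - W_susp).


BD = 11.22 / (12.4 - 5.7) = 11.22 / 6.7 = 1.675 g/cm^3

1.675


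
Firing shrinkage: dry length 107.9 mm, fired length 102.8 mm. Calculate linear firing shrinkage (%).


FS = (107.9 - 102.8) / 107.9 * 100 = 4.73%

4.73


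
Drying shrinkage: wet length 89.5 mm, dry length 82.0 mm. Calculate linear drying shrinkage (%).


DS = (89.5 - 82.0) / 89.5 * 100 = 8.38%

8.38


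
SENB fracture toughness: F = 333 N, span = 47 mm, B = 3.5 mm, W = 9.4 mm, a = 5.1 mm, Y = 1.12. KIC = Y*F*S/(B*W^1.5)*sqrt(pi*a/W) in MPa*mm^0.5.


KIC = 1.12*333*47/(3.5*9.4^1.5)*sqrt(pi*5.1/9.4) = 226.88

226.88


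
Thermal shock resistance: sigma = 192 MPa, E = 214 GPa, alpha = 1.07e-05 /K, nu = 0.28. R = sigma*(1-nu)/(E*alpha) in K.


R = 192*(1-0.28)/(214*1000*1.07e-05) = 60 K

60


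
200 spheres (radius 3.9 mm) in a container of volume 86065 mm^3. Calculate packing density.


V_sphere = 4/3*pi*3.9^3 = 248.4748 mm^3
Total V = 200*248.4748 = 49694.96 mm^3
PD = 49694.96 / 86065 = 0.577

0.577


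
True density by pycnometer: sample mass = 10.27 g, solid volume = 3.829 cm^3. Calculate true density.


TD = 10.27 / 3.829 = 2.682 g/cm^3

2.682


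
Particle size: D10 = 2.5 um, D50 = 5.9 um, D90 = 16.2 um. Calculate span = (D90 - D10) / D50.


Span = (16.2 - 2.5) / 5.9 = 13.7 / 5.9 = 2.322

2.322


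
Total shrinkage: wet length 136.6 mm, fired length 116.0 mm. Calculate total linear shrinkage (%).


TS = (136.6 - 116.0) / 136.6 * 100 = 15.08%

15.08


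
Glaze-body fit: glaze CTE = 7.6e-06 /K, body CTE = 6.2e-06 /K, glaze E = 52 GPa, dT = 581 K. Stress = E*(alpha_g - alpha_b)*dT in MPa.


Stress = 52*1000*(7.6e-06 - 6.2e-06)*581 = 42.3 MPa

42.3


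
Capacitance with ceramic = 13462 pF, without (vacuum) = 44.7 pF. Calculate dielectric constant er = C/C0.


er = 13462 / 44.7 = 301.16

301.16


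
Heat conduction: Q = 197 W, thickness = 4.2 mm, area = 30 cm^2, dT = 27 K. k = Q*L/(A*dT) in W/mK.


k = 197*4.2/1000/(30/10000*27) = 10.21 W/mK

10.21


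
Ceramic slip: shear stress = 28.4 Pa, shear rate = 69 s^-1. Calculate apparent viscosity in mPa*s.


eta = tau/gamma * 1000 = 28.4/69 * 1000 = 411.6 mPa*s

411.6


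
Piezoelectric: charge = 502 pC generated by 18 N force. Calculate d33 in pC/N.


d33 = 502 / 18 = 27.9 pC/N

27.9


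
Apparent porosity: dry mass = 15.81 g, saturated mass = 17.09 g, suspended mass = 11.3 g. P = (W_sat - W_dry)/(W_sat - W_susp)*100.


P = (17.09 - 15.81) / (17.09 - 11.3) * 100 = 1.28 / 5.79 * 100 = 22.1%

22.1


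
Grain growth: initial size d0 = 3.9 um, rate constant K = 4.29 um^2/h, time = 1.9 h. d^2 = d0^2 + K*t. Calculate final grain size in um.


d^2 = 3.9^2 + 4.29*1.9 = 23.361
d = sqrt(23.361) = 4.83 um

4.83


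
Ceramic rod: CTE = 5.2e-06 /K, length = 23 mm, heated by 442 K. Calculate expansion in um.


dL = 5.2e-06 * 23 * 442 * 1000 = 52.863 um

52.863


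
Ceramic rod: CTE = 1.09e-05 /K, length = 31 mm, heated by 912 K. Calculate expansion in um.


dL = 1.09e-05 * 31 * 912 * 1000 = 308.165 um

308.165


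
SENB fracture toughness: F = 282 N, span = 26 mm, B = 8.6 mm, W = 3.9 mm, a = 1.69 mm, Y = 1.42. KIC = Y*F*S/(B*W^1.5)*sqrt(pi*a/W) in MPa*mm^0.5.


KIC = 1.42*282*26/(8.6*3.9^1.5)*sqrt(pi*1.69/3.9) = 183.4

183.4


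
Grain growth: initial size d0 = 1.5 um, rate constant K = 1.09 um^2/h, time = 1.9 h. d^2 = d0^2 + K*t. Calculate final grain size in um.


d^2 = 1.5^2 + 1.09*1.9 = 4.321
d = sqrt(4.321) = 2.08 um

2.08


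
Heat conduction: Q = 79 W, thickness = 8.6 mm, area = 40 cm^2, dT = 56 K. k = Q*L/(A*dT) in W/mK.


k = 79*8.6/1000/(40/10000*56) = 3.03 W/mK

3.03


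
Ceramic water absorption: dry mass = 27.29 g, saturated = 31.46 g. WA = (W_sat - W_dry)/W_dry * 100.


WA = (31.46 - 27.29) / 27.29 * 100 = 15.28%

15.28


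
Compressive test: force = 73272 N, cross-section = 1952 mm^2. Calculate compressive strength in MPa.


CS = 73272 / 1952 = 37.5 MPa

37.5


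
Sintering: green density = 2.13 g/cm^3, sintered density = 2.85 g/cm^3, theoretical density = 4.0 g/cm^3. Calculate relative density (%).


Relative = 2.85 / 4.0 * 100 = 71.3%

71.3


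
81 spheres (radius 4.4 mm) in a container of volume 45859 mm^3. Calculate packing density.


V_sphere = 4/3*pi*4.4^3 = 356.8179 mm^3
Total V = 81*356.8179 = 28902.2499 mm^3
PD = 28902.2499 / 45859 = 0.63

0.63


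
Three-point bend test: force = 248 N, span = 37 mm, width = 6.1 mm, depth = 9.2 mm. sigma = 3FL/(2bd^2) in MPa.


sigma = 3*248*37/(2*6.1*9.2^2) = 26.7 MPa

26.7


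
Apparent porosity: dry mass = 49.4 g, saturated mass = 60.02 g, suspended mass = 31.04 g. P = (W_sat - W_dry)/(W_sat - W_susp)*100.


P = (60.02 - 49.4) / (60.02 - 31.04) * 100 = 10.62 / 28.98 * 100 = 36.6%

36.6


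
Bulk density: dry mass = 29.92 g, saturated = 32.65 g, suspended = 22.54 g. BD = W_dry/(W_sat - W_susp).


BD = 29.92 / (32.65 - 22.54) = 29.92 / 10.11 = 2.959 g/cm^3

2.959


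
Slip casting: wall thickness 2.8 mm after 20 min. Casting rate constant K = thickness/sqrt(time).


K = 2.8 / sqrt(20) = 2.8 / 4.4721 = 0.626 mm/min^0.5

0.626


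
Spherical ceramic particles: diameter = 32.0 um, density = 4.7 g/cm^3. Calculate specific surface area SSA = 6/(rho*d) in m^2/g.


SSA = 6 / (4.7 * 32.0) = 0.04 m^2/g

0.04


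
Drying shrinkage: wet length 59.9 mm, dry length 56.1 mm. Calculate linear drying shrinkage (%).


DS = (59.9 - 56.1) / 59.9 * 100 = 6.34%

6.34


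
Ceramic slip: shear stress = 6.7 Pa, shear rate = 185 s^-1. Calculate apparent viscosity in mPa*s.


eta = tau/gamma * 1000 = 6.7/185 * 1000 = 36.2 mPa*s

36.2


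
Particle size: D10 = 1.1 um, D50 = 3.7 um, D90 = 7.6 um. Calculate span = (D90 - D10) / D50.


Span = (7.6 - 1.1) / 3.7 = 6.5 / 3.7 = 1.757

1.757


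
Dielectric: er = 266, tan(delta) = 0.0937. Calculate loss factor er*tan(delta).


Loss = 266 * 0.0937 = 24.924

24.924


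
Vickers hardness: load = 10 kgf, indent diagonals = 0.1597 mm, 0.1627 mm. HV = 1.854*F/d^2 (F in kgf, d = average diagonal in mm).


d_avg = (0.1597+0.1627)/2 = 0.1612 mm
HV = 1.854*10/0.1612^2 = 713

713


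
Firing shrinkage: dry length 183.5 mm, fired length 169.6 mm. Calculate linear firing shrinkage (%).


FS = (183.5 - 169.6) / 183.5 * 100 = 7.57%

7.57


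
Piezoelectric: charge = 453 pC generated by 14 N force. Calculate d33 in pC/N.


d33 = 453 / 14 = 32.4 pC/N

32.4


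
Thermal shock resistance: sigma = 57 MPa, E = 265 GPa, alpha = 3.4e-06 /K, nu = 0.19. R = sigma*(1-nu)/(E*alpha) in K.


R = 57*(1-0.19)/(265*1000*3.4e-06) = 51 K

51


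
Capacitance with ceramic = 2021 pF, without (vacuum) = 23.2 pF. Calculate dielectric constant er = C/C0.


er = 2021 / 23.2 = 87.11

87.11


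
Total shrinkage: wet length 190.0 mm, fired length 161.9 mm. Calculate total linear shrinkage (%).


TS = (190.0 - 161.9) / 190.0 * 100 = 14.79%

14.79


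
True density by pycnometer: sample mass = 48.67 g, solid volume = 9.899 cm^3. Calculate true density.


TD = 48.67 / 9.899 = 4.917 g/cm^3

4.917


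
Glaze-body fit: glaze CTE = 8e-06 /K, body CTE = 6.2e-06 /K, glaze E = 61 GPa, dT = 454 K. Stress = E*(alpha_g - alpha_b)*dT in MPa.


Stress = 61*1000*(8e-06 - 6.2e-06)*454 = 49.8 MPa

49.8


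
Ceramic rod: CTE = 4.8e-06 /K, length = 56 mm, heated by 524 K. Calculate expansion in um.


dL = 4.8e-06 * 56 * 524 * 1000 = 140.851 um

140.851


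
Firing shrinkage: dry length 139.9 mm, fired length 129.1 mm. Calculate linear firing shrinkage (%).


FS = (139.9 - 129.1) / 139.9 * 100 = 7.72%

7.72


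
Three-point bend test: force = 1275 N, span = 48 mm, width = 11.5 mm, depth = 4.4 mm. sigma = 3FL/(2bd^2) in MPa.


sigma = 3*1275*48/(2*11.5*4.4^2) = 412.3 MPa

412.3


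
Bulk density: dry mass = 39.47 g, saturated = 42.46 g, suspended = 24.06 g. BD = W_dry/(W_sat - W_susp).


BD = 39.47 / (42.46 - 24.06) = 39.47 / 18.4 = 2.145 g/cm^3

2.145


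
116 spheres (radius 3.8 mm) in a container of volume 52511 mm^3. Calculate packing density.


V_sphere = 4/3*pi*3.8^3 = 229.8473 mm^3
Total V = 116*229.8473 = 26662.2868 mm^3
PD = 26662.2868 / 52511 = 0.508

0.508


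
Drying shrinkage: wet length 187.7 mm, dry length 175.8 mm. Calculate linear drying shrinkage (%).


DS = (187.7 - 175.8) / 187.7 * 100 = 6.34%

6.34


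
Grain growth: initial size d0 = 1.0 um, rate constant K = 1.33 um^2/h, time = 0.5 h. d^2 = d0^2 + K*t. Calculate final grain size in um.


d^2 = 1.0^2 + 1.33*0.5 = 1.665
d = sqrt(1.665) = 1.29 um

1.29


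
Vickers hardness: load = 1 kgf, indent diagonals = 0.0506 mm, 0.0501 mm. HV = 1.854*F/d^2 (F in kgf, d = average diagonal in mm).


d_avg = (0.0506+0.0501)/2 = 0.05035 mm
HV = 1.854*1/0.05035^2 = 731

731


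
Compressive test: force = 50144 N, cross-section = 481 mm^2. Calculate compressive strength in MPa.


CS = 50144 / 481 = 104.2 MPa

104.2


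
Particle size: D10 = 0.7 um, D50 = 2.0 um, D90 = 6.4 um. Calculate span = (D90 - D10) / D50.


Span = (6.4 - 0.7) / 2.0 = 5.7 / 2.0 = 2.85

2.85


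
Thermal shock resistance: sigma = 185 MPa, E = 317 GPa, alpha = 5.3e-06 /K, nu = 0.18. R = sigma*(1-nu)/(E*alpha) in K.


R = 185*(1-0.18)/(317*1000*5.3e-06) = 90 K

90


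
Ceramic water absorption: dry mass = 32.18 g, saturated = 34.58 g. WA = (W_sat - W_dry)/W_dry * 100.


WA = (34.58 - 32.18) / 32.18 * 100 = 7.46%

7.46


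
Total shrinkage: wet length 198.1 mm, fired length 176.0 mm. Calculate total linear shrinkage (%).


TS = (198.1 - 176.0) / 198.1 * 100 = 11.16%

11.16


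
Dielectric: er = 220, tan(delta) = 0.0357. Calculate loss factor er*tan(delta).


Loss = 220 * 0.0357 = 7.854

7.854


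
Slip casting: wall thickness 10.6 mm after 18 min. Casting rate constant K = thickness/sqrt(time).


K = 10.6 / sqrt(18) = 10.6 / 4.2426 = 2.498 mm/min^0.5

2.498


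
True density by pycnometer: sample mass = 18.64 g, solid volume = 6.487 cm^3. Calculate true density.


TD = 18.64 / 6.487 = 2.873 g/cm^3

2.873


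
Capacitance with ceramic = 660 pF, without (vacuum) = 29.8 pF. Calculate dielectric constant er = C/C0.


er = 660 / 29.8 = 22.15

22.15


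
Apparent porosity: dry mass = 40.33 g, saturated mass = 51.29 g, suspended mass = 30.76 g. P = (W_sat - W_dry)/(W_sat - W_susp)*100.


P = (51.29 - 40.33) / (51.29 - 30.76) * 100 = 10.96 / 20.53 * 100 = 53.4%

53.4


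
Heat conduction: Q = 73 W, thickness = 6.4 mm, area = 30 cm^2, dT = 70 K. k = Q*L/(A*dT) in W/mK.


k = 73*6.4/1000/(30/10000*70) = 2.22 W/mK

2.22


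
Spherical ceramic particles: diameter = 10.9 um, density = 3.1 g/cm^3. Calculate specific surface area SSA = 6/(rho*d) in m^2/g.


SSA = 6 / (3.1 * 10.9) = 0.178 m^2/g

0.178


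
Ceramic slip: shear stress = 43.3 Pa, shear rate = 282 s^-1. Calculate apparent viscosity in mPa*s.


eta = tau/gamma * 1000 = 43.3/282 * 1000 = 153.5 mPa*s

153.5


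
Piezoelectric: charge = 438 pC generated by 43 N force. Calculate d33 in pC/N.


d33 = 438 / 43 = 10.2 pC/N

10.2


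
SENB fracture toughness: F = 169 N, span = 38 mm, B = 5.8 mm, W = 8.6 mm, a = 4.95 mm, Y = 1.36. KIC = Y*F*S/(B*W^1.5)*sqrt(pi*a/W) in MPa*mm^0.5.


KIC = 1.36*169*38/(5.8*8.6^1.5)*sqrt(pi*4.95/8.6) = 80.29

80.29


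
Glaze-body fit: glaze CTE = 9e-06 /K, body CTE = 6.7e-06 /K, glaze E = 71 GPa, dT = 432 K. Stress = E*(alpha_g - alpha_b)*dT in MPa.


Stress = 71*1000*(9e-06 - 6.7e-06)*432 = 70.5 MPa

70.5


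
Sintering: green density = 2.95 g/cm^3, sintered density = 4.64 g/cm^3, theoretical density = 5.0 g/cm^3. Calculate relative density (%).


Relative = 4.64 / 5.0 * 100 = 92.8%

92.8


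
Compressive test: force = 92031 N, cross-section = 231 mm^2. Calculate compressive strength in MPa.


CS = 92031 / 231 = 398.4 MPa

398.4


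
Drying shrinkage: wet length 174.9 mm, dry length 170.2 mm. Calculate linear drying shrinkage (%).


DS = (174.9 - 170.2) / 174.9 * 100 = 2.69%

2.69


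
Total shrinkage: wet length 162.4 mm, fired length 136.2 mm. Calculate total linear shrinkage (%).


TS = (162.4 - 136.2) / 162.4 * 100 = 16.13%

16.13


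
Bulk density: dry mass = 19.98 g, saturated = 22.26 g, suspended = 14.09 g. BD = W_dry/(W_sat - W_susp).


BD = 19.98 / (22.26 - 14.09) = 19.98 / 8.17 = 2.446 g/cm^3

2.446


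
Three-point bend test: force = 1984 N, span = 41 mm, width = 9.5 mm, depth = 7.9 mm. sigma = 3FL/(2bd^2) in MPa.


sigma = 3*1984*41/(2*9.5*7.9^2) = 205.8 MPa

205.8


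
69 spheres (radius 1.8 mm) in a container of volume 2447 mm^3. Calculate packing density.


V_sphere = 4/3*pi*1.8^3 = 24.429 mm^3
Total V = 69*24.429 = 1685.601 mm^3
PD = 1685.601 / 2447 = 0.689

0.689


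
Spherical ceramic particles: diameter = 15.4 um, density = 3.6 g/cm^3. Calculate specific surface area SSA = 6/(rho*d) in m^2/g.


SSA = 6 / (3.6 * 15.4) = 0.108 m^2/g

0.108


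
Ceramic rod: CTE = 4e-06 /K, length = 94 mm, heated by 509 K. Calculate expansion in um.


dL = 4e-06 * 94 * 509 * 1000 = 191.384 um

191.384


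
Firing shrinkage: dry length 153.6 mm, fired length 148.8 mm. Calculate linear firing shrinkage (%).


FS = (153.6 - 148.8) / 153.6 * 100 = 3.13%

3.13


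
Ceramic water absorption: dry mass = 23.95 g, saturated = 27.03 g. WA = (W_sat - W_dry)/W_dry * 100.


WA = (27.03 - 23.95) / 23.95 * 100 = 12.86%

12.86


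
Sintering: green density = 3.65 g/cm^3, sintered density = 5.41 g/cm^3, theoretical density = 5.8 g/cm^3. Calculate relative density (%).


Relative = 5.41 / 5.8 * 100 = 93.3%

93.3


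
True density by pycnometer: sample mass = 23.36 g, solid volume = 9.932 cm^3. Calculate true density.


TD = 23.36 / 9.932 = 2.352 g/cm^3

2.352


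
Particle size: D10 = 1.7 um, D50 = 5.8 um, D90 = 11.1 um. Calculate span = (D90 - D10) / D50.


Span = (11.1 - 1.7) / 5.8 = 9.4 / 5.8 = 1.621

1.621


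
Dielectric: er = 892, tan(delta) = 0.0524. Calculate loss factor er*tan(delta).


Loss = 892 * 0.0524 = 46.741

46.741


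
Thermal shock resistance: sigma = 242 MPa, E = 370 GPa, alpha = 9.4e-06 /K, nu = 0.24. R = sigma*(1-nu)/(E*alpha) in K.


R = 242*(1-0.24)/(370*1000*9.4e-06) = 53 K

53


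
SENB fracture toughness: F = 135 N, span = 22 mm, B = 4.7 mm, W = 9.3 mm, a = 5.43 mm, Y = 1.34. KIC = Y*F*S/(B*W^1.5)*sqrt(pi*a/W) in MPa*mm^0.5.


KIC = 1.34*135*22/(4.7*9.3^1.5)*sqrt(pi*5.43/9.3) = 40.44

40.44


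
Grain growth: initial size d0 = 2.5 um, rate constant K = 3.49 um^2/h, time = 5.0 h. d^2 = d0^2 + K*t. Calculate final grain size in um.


d^2 = 2.5^2 + 3.49*5.0 = 23.7
d = sqrt(23.7) = 4.87 um

4.87


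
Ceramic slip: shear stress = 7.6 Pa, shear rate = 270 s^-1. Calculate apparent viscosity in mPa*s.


eta = tau/gamma * 1000 = 7.6/270 * 1000 = 28.1 mPa*s

28.1


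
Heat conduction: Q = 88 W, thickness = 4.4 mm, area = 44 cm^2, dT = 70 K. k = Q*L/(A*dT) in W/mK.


k = 88*4.4/1000/(44/10000*70) = 1.26 W/mK

1.26


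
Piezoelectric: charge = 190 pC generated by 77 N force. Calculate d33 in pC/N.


d33 = 190 / 77 = 2.5 pC/N

2.5


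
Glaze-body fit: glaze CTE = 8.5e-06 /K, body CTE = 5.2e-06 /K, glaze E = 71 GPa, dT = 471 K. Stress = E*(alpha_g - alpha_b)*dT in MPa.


Stress = 71*1000*(8.5e-06 - 5.2e-06)*471 = 110.4 MPa

110.4


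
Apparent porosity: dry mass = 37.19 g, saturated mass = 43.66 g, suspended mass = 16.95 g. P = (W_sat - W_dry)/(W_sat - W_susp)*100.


P = (43.66 - 37.19) / (43.66 - 16.95) * 100 = 6.47 / 26.71 * 100 = 24.2%

24.2


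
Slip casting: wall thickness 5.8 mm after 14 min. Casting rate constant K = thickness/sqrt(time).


K = 5.8 / sqrt(14) = 5.8 / 3.7417 = 1.55 mm/min^0.5

1.55


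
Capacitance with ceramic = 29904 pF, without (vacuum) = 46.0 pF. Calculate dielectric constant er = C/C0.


er = 29904 / 46.0 = 650.09

650.09


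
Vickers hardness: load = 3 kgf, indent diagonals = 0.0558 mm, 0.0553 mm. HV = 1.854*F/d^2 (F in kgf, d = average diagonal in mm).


d_avg = (0.0558+0.0553)/2 = 0.05555 mm
HV = 1.854*3/0.05555^2 = 1802

1802


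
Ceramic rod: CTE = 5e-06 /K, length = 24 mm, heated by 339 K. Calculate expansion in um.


dL = 5e-06 * 24 * 339 * 1000 = 40.68 um

40.68


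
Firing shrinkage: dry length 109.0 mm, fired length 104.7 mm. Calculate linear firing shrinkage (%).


FS = (109.0 - 104.7) / 109.0 * 100 = 3.94%

3.94


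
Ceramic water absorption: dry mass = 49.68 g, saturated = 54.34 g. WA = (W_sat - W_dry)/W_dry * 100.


WA = (54.34 - 49.68) / 49.68 * 100 = 9.38%

9.38


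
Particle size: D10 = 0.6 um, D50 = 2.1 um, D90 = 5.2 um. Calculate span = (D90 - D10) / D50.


Span = (5.2 - 0.6) / 2.1 = 4.6 / 2.1 = 2.19

2.19


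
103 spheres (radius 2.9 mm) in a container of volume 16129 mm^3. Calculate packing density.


V_sphere = 4/3*pi*2.9^3 = 102.1604 mm^3
Total V = 103*102.1604 = 10522.5212 mm^3
PD = 10522.5212 / 16129 = 0.652

0.652


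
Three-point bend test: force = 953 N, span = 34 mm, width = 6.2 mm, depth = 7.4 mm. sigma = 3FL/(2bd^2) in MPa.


sigma = 3*953*34/(2*6.2*7.4^2) = 143.2 MPa

143.2


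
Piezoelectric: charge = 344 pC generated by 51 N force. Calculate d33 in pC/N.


d33 = 344 / 51 = 6.7 pC/N

6.7


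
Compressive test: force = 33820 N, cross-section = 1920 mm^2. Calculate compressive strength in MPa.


CS = 33820 / 1920 = 17.6 MPa

17.6


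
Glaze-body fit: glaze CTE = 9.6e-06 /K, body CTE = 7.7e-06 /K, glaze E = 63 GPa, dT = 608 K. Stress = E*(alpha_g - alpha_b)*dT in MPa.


Stress = 63*1000*(9.6e-06 - 7.7e-06)*608 = 72.8 MPa

72.8


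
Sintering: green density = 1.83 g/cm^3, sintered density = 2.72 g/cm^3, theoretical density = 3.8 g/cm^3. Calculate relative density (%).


Relative = 2.72 / 3.8 * 100 = 71.6%

71.6


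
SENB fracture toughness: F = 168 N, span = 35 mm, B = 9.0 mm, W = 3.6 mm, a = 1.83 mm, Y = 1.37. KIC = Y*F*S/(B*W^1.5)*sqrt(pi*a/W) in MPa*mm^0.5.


KIC = 1.37*168*35/(9.0*3.6^1.5)*sqrt(pi*1.83/3.6) = 165.6

165.6


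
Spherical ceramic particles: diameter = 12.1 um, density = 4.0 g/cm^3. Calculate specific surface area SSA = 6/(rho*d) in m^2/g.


SSA = 6 / (4.0 * 12.1) = 0.124 m^2/g

0.124


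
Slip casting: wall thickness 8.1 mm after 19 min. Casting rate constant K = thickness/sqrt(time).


K = 8.1 / sqrt(19) = 8.1 / 4.3589 = 1.858 mm/min^0.5

1.858


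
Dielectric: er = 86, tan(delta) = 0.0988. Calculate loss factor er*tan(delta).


Loss = 86 * 0.0988 = 8.497

8.497


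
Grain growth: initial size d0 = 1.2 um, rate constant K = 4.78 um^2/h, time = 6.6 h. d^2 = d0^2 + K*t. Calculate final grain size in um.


d^2 = 1.2^2 + 4.78*6.6 = 32.988
d = sqrt(32.988) = 5.74 um

5.74


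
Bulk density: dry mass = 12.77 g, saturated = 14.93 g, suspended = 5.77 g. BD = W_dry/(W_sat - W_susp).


BD = 12.77 / (14.93 - 5.77) = 12.77 / 9.16 = 1.394 g/cm^3

1.394


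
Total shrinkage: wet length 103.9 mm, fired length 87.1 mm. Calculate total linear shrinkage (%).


TS = (103.9 - 87.1) / 103.9 * 100 = 16.17%

16.17


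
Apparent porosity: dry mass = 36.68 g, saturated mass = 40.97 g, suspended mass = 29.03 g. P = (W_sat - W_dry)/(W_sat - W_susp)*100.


P = (40.97 - 36.68) / (40.97 - 29.03) * 100 = 4.29 / 11.94 * 100 = 35.9%

35.9


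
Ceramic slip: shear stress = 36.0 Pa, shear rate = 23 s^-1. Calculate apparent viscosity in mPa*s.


eta = tau/gamma * 1000 = 36.0/23 * 1000 = 1565.2 mPa*s

1565.2


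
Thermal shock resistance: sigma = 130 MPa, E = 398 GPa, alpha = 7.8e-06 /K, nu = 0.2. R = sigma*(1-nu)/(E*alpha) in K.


R = 130*(1-0.2)/(398*1000*7.8e-06) = 34 K

34


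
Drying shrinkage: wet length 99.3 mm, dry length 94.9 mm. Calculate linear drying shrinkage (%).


DS = (99.3 - 94.9) / 99.3 * 100 = 4.43%

4.43


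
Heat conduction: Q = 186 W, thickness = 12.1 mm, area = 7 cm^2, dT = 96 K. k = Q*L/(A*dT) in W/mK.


k = 186*12.1/1000/(7/10000*96) = 33.49 W/mK

33.49


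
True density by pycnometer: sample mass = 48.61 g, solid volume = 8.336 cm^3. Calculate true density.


TD = 48.61 / 8.336 = 5.831 g/cm^3

5.831


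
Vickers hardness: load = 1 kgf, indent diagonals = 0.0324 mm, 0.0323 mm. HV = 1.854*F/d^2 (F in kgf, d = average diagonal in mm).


d_avg = (0.0324+0.0323)/2 = 0.03235 mm
HV = 1.854*1/0.03235^2 = 1772

1772


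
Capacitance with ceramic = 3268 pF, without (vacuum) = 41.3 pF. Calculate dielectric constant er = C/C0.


er = 3268 / 41.3 = 79.13

79.13


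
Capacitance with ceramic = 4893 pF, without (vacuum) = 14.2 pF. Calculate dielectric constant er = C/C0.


er = 4893 / 14.2 = 344.58

344.58


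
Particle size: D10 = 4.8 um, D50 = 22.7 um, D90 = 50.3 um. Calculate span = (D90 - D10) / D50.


Span = (50.3 - 4.8) / 22.7 = 45.5 / 22.7 = 2.004

2.004


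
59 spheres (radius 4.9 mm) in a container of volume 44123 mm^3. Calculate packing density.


V_sphere = 4/3*pi*4.9^3 = 492.807 mm^3
Total V = 59*492.807 = 29075.613 mm^3
PD = 29075.613 / 44123 = 0.659

0.659


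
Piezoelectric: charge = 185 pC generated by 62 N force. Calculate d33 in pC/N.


d33 = 185 / 62 = 3.0 pC/N

3.0


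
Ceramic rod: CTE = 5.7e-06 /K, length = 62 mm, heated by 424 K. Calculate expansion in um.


dL = 5.7e-06 * 62 * 424 * 1000 = 149.842 um

149.842


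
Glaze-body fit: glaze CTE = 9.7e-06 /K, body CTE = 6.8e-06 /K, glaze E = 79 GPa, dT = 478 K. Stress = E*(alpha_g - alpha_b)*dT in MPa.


Stress = 79*1000*(9.7e-06 - 6.8e-06)*478 = 109.5 MPa

109.5


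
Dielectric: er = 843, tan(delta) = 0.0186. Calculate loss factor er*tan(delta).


Loss = 843 * 0.0186 = 15.68

15.68


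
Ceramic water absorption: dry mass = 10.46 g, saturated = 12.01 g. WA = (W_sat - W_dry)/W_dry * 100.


WA = (12.01 - 10.46) / 10.46 * 100 = 14.82%

14.82


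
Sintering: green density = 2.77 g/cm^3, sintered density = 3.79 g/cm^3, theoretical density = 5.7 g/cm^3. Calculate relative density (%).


Relative = 3.79 / 5.7 * 100 = 66.5%

66.5


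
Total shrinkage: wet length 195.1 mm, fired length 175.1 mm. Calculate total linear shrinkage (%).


TS = (195.1 - 175.1) / 195.1 * 100 = 10.25%

10.25


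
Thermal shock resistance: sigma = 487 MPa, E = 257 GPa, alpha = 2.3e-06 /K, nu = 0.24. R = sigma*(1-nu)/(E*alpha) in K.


R = 487*(1-0.24)/(257*1000*2.3e-06) = 626 K

626


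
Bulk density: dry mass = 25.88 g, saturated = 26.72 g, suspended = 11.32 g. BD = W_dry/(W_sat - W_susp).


BD = 25.88 / (26.72 - 11.32) = 25.88 / 15.4 = 1.681 g/cm^3

1.681


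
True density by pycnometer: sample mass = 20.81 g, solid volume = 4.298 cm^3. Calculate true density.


TD = 20.81 / 4.298 = 4.842 g/cm^3

4.842


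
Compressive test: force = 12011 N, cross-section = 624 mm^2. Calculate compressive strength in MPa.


CS = 12011 / 624 = 19.2 MPa

19.2


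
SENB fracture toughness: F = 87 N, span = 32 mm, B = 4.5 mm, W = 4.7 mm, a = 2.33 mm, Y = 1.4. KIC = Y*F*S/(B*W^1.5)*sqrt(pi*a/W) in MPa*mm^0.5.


KIC = 1.4*87*32/(4.5*4.7^1.5)*sqrt(pi*2.33/4.7) = 106.08

106.08


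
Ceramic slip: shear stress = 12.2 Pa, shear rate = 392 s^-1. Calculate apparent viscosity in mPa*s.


eta = tau/gamma * 1000 = 12.2/392 * 1000 = 31.1 mPa*s

31.1


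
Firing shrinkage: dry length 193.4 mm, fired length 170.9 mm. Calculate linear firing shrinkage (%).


FS = (193.4 - 170.9) / 193.4 * 100 = 11.63%

11.63


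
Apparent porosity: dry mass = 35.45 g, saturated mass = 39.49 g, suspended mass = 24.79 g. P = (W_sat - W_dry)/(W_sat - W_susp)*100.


P = (39.49 - 35.45) / (39.49 - 24.79) * 100 = 4.04 / 14.7 * 100 = 27.5%

27.5


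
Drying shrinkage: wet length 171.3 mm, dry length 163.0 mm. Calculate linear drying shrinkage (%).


DS = (171.3 - 163.0) / 171.3 * 100 = 4.85%

4.85


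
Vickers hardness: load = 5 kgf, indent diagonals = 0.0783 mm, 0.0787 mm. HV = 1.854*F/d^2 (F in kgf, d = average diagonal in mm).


d_avg = (0.0783+0.0787)/2 = 0.0785 mm
HV = 1.854*5/0.0785^2 = 1504

1504


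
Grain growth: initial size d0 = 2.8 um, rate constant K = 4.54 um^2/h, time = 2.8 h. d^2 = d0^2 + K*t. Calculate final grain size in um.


d^2 = 2.8^2 + 4.54*2.8 = 20.552
d = sqrt(20.552) = 4.53 um

4.53


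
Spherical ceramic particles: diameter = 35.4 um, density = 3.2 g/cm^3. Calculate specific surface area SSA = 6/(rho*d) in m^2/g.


SSA = 6 / (3.2 * 35.4) = 0.053 m^2/g

0.053


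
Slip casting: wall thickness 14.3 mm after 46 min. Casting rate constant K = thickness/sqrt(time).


K = 14.3 / sqrt(46) = 14.3 / 6.7823 = 2.108 mm/min^0.5

2.108


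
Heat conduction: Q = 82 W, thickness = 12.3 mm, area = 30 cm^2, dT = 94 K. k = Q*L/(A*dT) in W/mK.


k = 82*12.3/1000/(30/10000*94) = 3.58 W/mK

3.58


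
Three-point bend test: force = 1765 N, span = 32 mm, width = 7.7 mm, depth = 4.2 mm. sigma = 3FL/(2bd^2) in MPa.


sigma = 3*1765*32/(2*7.7*4.2^2) = 623.7 MPa

623.7


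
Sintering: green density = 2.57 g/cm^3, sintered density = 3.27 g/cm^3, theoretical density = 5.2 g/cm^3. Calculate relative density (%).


Relative = 3.27 / 5.2 * 100 = 62.9%

62.9


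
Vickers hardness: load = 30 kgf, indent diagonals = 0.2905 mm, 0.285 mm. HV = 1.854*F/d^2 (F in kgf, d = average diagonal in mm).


d_avg = (0.2905+0.285)/2 = 0.28775 mm
HV = 1.854*30/0.28775^2 = 672

672


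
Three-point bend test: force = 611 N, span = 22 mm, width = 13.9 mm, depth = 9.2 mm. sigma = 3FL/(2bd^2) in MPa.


sigma = 3*611*22/(2*13.9*9.2^2) = 17.1 MPa

17.1


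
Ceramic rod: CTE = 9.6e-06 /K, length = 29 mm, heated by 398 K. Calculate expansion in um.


dL = 9.6e-06 * 29 * 398 * 1000 = 110.803 um

110.803


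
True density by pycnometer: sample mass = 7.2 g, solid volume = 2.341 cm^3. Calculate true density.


TD = 7.2 / 2.341 = 3.076 g/cm^3

3.076


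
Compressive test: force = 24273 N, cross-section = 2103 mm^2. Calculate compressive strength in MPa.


CS = 24273 / 2103 = 11.5 MPa

11.5


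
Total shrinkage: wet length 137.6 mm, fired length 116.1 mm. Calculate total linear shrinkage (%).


TS = (137.6 - 116.1) / 137.6 * 100 = 15.63%

15.63


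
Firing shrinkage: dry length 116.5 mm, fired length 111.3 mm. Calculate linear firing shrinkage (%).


FS = (116.5 - 111.3) / 116.5 * 100 = 4.46%

4.46


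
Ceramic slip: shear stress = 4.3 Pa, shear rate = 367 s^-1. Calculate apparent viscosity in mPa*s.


eta = tau/gamma * 1000 = 4.3/367 * 1000 = 11.7 mPa*s

11.7


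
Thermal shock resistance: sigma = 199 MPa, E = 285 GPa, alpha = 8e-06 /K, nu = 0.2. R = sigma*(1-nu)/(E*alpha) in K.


R = 199*(1-0.2)/(285*1000*8e-06) = 70 K

70


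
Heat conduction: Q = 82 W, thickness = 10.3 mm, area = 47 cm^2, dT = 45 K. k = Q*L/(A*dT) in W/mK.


k = 82*10.3/1000/(47/10000*45) = 3.99 W/mK

3.99


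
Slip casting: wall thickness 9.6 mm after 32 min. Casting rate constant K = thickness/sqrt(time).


K = 9.6 / sqrt(32) = 9.6 / 5.6569 = 1.697 mm/min^0.5

1.697


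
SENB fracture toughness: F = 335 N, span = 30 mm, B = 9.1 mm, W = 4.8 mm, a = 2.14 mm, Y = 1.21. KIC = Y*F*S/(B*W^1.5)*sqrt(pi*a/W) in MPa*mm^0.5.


KIC = 1.21*335*30/(9.1*4.8^1.5)*sqrt(pi*2.14/4.8) = 150.39

150.39


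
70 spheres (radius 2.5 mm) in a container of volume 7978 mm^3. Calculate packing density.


V_sphere = 4/3*pi*2.5^3 = 65.4498 mm^3
Total V = 70*65.4498 = 4581.486 mm^3
PD = 4581.486 / 7978 = 0.574

0.574


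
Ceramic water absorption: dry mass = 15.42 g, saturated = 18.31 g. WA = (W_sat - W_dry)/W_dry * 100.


WA = (18.31 - 15.42) / 15.42 * 100 = 18.74%

18.74


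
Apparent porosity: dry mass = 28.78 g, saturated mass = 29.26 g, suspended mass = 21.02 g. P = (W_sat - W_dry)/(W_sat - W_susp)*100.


P = (29.26 - 28.78) / (29.26 - 21.02) * 100 = 0.48 / 8.24 * 100 = 5.8%

5.8


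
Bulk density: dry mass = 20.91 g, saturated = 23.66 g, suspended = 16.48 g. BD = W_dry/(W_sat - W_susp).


BD = 20.91 / (23.66 - 16.48) = 20.91 / 7.18 = 2.912 g/cm^3

2.912


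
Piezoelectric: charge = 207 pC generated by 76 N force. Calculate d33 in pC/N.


d33 = 207 / 76 = 2.7 pC/N

2.7


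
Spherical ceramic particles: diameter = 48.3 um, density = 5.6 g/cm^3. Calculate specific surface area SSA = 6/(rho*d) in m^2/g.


SSA = 6 / (5.6 * 48.3) = 0.022 m^2/g

0.022


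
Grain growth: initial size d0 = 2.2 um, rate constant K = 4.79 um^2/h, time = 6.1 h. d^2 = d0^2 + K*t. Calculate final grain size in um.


d^2 = 2.2^2 + 4.79*6.1 = 34.059
d = sqrt(34.059) = 5.84 um

5.84


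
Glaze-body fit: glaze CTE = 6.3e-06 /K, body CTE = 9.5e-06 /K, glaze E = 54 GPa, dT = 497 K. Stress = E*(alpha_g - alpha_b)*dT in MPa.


Stress = 54*1000*(6.3e-06 - 9.5e-06)*497 = -85.9 MPa

-85.9
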